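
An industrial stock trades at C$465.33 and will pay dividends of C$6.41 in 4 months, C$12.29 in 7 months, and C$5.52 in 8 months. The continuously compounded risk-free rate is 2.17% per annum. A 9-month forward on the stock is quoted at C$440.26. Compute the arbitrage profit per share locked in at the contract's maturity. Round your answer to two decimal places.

C$8.37 per share

PV(dividends) I = 6.41·e^(−0.0217·4/12) + 12.29·e^(−0.0217·7/12) + 5.52·e^(−0.0217·8/12) = 23.9399
Fair forward F* = (S − I)·e^(rT) = (465.33 − 23.9399)·e^0.016275 = 441.3901 × 1.016408 = 448.6324
Market C$440.26 < fair 448.6324: forward underpriced → reverse cash-and-carry (short the stock, invest proceeds at r, pay the dividends, go long the forward).
Profit at T = |F_mkt − F*| = |440.26 − 448.6324| = C$8.37 per share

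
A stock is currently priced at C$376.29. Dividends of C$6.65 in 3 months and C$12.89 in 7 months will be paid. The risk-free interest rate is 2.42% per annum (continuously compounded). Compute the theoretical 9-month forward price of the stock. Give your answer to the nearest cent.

C$363.51

PV(dividends) I = 6.65·e^(−0.0242·3/12) + 12.89·e^(−0.0242·7/12)
I = 6.6099 + 12.7093 = 19.3192
F = (S − I)·e^(rT) = (376.29 − 19.3192) · e^(0.0242·9/12)
= 356.9708 · e^0.018150 = 356.9708 × 1.018316 = C$363.51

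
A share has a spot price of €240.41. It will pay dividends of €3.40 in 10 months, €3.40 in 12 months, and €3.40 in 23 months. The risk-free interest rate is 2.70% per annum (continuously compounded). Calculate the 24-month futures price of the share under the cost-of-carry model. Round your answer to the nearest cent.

PV(dividends) I = 3.40·e^(−0.0270·10/12) + 3.40·e^(−0.0270·12/12) + 3.40·e^(−0.0270·23/12)
I = 3.3244 + 3.3094 + 3.2285 = 9.8623
F = (S − I)·e^(rT) = (240.41 − 9.8623) · e^(0.0270·24/12)
= 230.5477 · e^0.054000 = 230.5477 × 1.055485 = €243.34

€243.34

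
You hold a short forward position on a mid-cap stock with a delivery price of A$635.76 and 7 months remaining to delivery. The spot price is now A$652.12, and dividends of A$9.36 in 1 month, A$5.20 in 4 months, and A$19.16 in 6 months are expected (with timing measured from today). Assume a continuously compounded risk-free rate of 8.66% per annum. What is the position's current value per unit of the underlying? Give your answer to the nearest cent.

-A$14.99

PV(remaining dividends) I = 9.36·e^(−0.0866·1/12) + 5.20·e^(−0.0866·4/12) + 19.16·e^(−0.0866·6/12) = 32.6928
Current forward F = (S − I)·e^(rT) = (652.12 − 32.6928)·e^(0.0866·7/12) = 619.4272 × 1.051814 = 651.5222
Value (long) = (F − K)·e^(−rT) = (651.5222 − 635.76) × 0.950738 = 14.9857
Short position value = −(long value) = -A$14.99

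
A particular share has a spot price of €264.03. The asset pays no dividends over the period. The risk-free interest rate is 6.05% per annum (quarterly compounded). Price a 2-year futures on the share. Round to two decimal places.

F = S · (1+r/4)^(4T)
= 264.03 × 1.127603
F = €297.72

€297.72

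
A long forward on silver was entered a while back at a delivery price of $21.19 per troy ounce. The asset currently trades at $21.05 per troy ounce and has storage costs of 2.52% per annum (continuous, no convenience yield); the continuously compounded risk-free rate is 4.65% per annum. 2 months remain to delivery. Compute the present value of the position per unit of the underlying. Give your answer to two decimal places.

Current fair forward for the remaining 2 months: F = S·e^((r + u)·T), (r + u) = 0.0465 + 0.0252 = 0.0717
F = 21.05 · e^(0.0717 × 2/12) = 21.05 × 1.012022 = 21.3031
Value of long forward = (F − K)·e^(−rT) = (21.3031 − 21.19) · e^(−0.0465·2/12)
= 0.1131 × 0.992280 = 0.11

$0.11 per troy ounce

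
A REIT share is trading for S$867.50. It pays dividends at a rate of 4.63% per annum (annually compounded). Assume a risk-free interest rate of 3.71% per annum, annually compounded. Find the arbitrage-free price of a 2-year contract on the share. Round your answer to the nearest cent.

S$852.31

F = S · (1+r)^T / (1+q)^T
= 867.50 × 1.075576 / 1.094744 = 867.50 × 0.982491
F = S$852.31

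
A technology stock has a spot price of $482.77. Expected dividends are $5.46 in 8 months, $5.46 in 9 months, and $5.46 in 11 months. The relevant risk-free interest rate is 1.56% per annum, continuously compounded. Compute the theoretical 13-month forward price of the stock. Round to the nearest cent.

PV(dividends) I = 5.46·e^(−0.0156·8/12) + 5.46·e^(−0.0156·9/12) + 5.46·e^(−0.0156·11/12)
I = 5.4035 + 5.3965 + 5.3825 = 16.1825
F = (S − I)·e^(rT) = (482.77 − 16.1825) · e^(0.0156·13/12)
= 466.5875 · e^0.016900 = 466.5875 × 1.017044 = $474.54

$474.54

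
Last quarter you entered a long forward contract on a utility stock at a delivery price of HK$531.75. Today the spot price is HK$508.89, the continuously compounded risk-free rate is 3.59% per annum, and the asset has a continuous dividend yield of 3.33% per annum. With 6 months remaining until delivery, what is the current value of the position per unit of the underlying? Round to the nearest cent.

-HK$21.80

Current fair forward for the remaining 6 months: F = S·e^((r − q)·T), (r − q) = 0.0359 − 0.0333 = 0.0026
F = 508.89 · e^(0.0026 × 6/12) = 508.89 × 1.001301 = 509.5521
Value of long forward = (F − K)·e^(−rT) = (509.5521 − 531.75) · e^(−0.0359·6/12)
= -22.1979 × 0.982210 = -21.80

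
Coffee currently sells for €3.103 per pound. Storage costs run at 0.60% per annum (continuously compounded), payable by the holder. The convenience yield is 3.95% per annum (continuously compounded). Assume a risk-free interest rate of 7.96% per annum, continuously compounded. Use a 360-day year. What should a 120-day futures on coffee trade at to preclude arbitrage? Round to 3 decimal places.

Net carry = r + u − y = 0.0796 + 0.0060 − 0.0395 = 0.0461
F = S·e^((r+u−y)T) = 3.103 · e^(0.0461 × 120/360) = 3.103 · e^0.015367
= 3.103 × 1.015486 = €3.151 per pound

€3.151 per pound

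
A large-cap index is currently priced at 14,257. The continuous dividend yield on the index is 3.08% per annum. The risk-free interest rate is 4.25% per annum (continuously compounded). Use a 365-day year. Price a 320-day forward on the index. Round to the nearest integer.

F = S·e^((r − q)T) = 14257 · e^((0.0425 − 0.0308) × 320/365)
= 14257 · e^0.010258 = 14257 × 1.010311
F = 14,404

14,404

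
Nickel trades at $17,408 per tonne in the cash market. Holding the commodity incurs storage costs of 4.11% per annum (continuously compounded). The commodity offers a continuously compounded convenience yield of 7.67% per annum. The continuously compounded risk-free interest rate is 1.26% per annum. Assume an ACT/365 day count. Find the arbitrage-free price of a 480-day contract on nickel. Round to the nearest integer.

$16,889 per tonne

Net carry = r + u − y = 0.0126 + 0.0411 − 0.0767 = -0.0230
F = S·e^((r+u−y)T) = 17408 · e^(-0.0230 × 480/365) = 17408 · e^-0.030247
= 17408 × 0.970206 = $16,889 per tonne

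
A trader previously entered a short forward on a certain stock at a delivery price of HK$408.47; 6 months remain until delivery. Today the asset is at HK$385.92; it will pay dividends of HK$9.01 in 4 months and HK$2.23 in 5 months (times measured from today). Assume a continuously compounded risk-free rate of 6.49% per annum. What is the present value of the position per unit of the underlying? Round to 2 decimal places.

HK$20.50

PV(remaining dividends) I = 9.01·e^(−0.0649·4/12) + 2.23·e^(−0.0649·5/12) = 10.9877
Current forward F = (S − I)·e^(rT) = (385.92 − 10.9877)·e^(0.0649·6/12) = 374.9323 × 1.032982 = 387.2983
Value (long) = (F − K)·e^(−rT) = (387.2983 − 408.47) × 0.968071 = -20.4957
Short position value = −(long value) = HK$20.50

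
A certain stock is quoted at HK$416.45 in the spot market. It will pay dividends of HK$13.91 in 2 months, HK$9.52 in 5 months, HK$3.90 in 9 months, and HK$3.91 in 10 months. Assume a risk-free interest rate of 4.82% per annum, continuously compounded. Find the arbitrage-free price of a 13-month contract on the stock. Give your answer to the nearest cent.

HK$406.48

PV(dividends) I = 13.91·e^(−0.0482·2/12) + 9.52·e^(−0.0482·5/12) + 3.90·e^(−0.0482·9/12) + 3.91·e^(−0.0482·10/12)
I = 13.7987 + 9.3307 + 3.7615 + 3.7561 = 30.6470
F = (S − I)·e^(rT) = (416.45 − 30.6470) · e^(0.0482·13/12)
= 385.8030 · e^0.052217 = 385.8030 × 1.053604 = HK$406.48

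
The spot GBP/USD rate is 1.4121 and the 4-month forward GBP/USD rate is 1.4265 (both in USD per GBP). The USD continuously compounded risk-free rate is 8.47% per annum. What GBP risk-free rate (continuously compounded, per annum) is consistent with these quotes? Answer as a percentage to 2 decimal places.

5.43%

F = S·e^((r_USD − r_GBP)T) ⇒ r_GBP = r_USD − ln(F/S)/T
ln(1.4265/1.4121) = 0.010146; /(4/12) = 0.030438
r_GBP = 0.0847 − 0.030438 = 0.054262
r_GBP = 5.43%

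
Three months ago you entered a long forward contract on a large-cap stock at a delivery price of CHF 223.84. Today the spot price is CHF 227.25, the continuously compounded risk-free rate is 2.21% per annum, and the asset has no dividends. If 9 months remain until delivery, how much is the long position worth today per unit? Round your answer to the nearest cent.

Current fair forward for the remaining 9 months: F = S·e^(r·T), r = 0.0221
F = 227.25 · e^(0.0221 × 9/12) = 227.25 × 1.016713 = 231.0480
Value of long forward = (F − K)·e^(−rT) = (231.0480 − 223.84) · e^(−0.0221·9/12)
= 7.2080 × 0.983562 = 7.09

CHF 7.09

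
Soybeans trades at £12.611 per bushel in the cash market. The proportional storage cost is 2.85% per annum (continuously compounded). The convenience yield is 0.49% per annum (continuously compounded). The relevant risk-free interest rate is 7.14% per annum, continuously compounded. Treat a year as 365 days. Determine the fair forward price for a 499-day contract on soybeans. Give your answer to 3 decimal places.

£14.360 per bushel

Net carry = r + u − y = 0.0714 + 0.0285 − 0.0049 = 0.0950
F = S·e^((r+u−y)T) = 12.611 · e^(0.0950 × 499/365) = 12.611 · e^0.129877
= 12.611 × 1.138688 = £14.360 per bushel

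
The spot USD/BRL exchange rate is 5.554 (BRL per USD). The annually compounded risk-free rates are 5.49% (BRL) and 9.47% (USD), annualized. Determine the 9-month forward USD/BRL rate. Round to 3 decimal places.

5.402

By covered interest parity, F = S · (1+r_BRL)^T / (1+r_USD)^T
= 5.554 × 1.040899 / 1.070216 = 5.554 × 0.972606
F = 5.402 BRL per USD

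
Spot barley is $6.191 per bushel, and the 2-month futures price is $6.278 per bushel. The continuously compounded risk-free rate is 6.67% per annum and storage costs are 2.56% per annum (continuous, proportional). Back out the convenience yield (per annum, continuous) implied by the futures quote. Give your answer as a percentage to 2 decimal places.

0.86%

F = S·e^((r+u−y)T) ⇒ (r+u−y) = ln(F/S)/T
ln(6.278/6.191) = 0.013955; /T ⇒ 0.083730
y = r + u − ln(F/S)/T = 0.0667 + 0.0256 − 0.083730 = 0.008570
y = 0.86%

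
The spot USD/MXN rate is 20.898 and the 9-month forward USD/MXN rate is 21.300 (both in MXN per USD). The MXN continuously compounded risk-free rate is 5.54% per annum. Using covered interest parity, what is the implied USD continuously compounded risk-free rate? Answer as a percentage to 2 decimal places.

3.00%

F = S·e^((r_MXN − r_USD)T) ⇒ r_USD = r_MXN − ln(F/S)/T
ln(21.300/20.898) = 0.019054; /(9/12) = 0.025405
r_USD = 0.0554 − 0.025405 = 0.029995
r_USD = 3.00%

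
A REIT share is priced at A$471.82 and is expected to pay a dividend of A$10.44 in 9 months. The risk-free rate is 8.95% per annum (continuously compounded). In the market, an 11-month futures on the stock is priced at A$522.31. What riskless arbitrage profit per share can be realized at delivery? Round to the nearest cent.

A$20.75 per share

PV(dividends) I = 10.44·e^(−0.0895·9/12) = 9.7622
Fair futures F* = (S − I)·e^(rT) = (471.82 − 9.7622)·e^0.082042 = 462.0578 × 1.085501 = 501.5642
Market A$522.31 > fair 501.5642: forward overpriced → cash-and-carry (borrow at r, buy the stock and collect the dividends, short the forward).
Profit at T = |F_mkt − F*| = |522.31 − 501.5642| = A$20.75 per share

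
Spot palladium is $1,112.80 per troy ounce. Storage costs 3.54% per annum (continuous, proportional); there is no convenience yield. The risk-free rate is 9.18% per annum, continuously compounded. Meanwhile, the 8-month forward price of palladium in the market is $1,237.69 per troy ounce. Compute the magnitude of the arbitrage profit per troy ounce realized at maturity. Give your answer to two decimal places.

$26.41 per troy ounce

Fair forward: F* = S·e^(carry·T), with carry = (r + u) = 0.0918 + 0.0354 = 0.1272
F* = 1112.80 · e^(0.1272 × 8/12) = 1112.80 · e^0.08480000 = 1112.80 × 1.08849935 = $1211.2821
Market $1237.69 > fair $1211.2821: forward overpriced → cash-and-carry (buy spot, short the forward).
At maturity, profit = |F_mkt − F*| = |1237.69 − 1211.2821| = $26.41 per troy ounce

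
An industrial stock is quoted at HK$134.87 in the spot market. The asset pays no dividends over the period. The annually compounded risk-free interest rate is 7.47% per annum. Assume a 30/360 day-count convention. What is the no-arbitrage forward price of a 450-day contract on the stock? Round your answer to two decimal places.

HK$147.58

F = S · (1+r)^T
= 134.87 × 1.094231
F = HK$147.58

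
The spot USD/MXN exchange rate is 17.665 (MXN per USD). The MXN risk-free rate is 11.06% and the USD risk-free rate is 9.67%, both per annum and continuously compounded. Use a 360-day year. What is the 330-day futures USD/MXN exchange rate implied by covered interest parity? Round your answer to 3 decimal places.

17.892

F = S·e^((r_MXN − r_USD)T) = 17.665 · e^((0.1106 − 0.0967) × 330/360)
= 17.665 · e^0.012742 = 17.665 × 1.012824
F = 17.892 MXN per USD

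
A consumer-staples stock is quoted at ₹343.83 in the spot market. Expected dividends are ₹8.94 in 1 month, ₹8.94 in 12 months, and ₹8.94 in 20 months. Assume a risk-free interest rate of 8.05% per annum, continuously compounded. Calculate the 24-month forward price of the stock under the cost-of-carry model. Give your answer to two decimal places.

PV(dividends) I = 8.94·e^(−0.0805·1/12) + 8.94·e^(−0.0805·12/12) + 8.94·e^(−0.0805·20/12)
I = 8.8802 + 8.2485 + 7.8175 = 24.9462
F = (S − I)·e^(rT) = (343.83 − 24.9462) · e^(0.0805·24/12)
= 318.8838 · e^0.161000 = 318.8838 × 1.174685 = ₹374.59

₹374.59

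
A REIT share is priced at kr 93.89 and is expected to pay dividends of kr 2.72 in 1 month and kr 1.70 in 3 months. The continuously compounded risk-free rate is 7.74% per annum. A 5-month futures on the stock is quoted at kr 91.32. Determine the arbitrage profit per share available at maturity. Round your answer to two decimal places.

kr 1.13 per share

PV(dividends) I = 2.72·e^(−0.0774·1/12) + 1.70·e^(−0.0774·3/12) = 4.3699
Fair futures F* = (S − I)·e^(rT) = (93.89 − 4.3699)·e^0.032250 = 89.5201 × 1.032776 = 92.4542
Market kr 91.32 < fair 92.4542: forward underpriced → reverse cash-and-carry (short the stock, invest proceeds at r, pay the dividends, go long the forward).
Profit at T = |F_mkt − F*| = |91.32 − 92.4542| = kr 1.13 per share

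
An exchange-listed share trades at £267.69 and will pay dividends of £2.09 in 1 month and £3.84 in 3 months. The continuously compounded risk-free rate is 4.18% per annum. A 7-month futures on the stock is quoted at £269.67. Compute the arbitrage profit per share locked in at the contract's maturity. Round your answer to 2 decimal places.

PV(dividends) I = 2.09·e^(−0.0418·1/12) + 3.84·e^(−0.0418·3/12) = 5.8828
Fair futures F* = (S − I)·e^(rT) = (267.69 − 5.8828)·e^0.024383 = 261.8072 × 1.024683 = 268.2694
Market £269.67 > fair 268.2694: forward overpriced → cash-and-carry (borrow at r, buy the stock and collect the dividends, short the forward).
Profit at T = |F_mkt − F*| = |269.67 − 268.2694| = £1.40 per share

£1.40 per share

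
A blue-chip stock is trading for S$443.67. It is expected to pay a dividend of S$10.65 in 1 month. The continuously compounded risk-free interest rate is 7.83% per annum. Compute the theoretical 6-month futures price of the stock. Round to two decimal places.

S$450.38

PV(dividends) I = 10.65·e^(−0.0783·1/12)
I = 10.5807
F = (S − I)·e^(rT) = (443.67 − 10.5807) · e^(0.0783·6/12)
= 433.0893 · e^0.039150 = 433.0893 × 1.039926 = S$450.38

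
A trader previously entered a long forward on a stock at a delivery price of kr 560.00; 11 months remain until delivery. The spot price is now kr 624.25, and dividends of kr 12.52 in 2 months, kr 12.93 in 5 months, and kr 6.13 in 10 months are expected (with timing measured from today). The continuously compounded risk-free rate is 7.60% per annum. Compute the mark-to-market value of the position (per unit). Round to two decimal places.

kr 71.29

PV(remaining dividends) I = 12.52·e^(−0.0760·2/12) + 12.93·e^(−0.0760·5/12) + 6.13·e^(−0.0760·10/12) = 30.6432
Current forward F = (S − I)·e^(rT) = (624.25 − 30.6432)·e^(0.0760·11/12) = 593.6068 × 1.072151 = 636.4361
Value (long) = (F − K)·e^(−rT) = (636.4361 − 560.00) × 0.932705 = 71.2923
Value = kr 71.29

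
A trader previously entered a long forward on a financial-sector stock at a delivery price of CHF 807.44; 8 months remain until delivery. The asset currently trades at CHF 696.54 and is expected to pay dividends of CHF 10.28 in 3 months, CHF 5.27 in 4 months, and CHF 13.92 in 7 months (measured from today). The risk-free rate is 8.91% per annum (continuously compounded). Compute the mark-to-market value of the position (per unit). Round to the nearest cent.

PV(remaining dividends) I = 10.28·e^(−0.0891·3/12) + 5.27·e^(−0.0891·4/12) + 13.92·e^(−0.0891·7/12) = 28.3843
Current forward F = (S − I)·e^(rT) = (696.54 − 28.3843)·e^(0.0891·8/12) = 668.1557 × 1.061200 = 709.0468
Value (long) = (F − K)·e^(−rT) = (709.0468 − 807.44) × 0.942330 = -92.7189
Value = -CHF 92.72

-CHF 92.72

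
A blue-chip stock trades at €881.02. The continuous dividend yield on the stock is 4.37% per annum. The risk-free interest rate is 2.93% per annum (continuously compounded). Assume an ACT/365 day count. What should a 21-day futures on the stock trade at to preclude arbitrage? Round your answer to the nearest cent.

F = S·e^((r − q)T) = 881.02 · e^((0.0293 − 0.0437) × 21/365)
= 881.02 · e^-0.000828 = 881.02 × 0.999172
F = €880.29

€880.29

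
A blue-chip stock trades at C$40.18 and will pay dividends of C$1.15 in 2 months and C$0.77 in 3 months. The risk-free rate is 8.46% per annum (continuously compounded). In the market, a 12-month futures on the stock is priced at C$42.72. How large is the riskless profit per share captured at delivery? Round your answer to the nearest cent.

C$1.05 per share

PV(dividends) I = 1.15·e^(−0.0846·2/12) + 0.77·e^(−0.0846·3/12) = 1.8878
Fair futures F* = (S − I)·e^(rT) = (40.18 − 1.8878)·e^0.084600 = 38.2922 × 1.088282 = 41.6727
Market C$42.72 > fair 41.6727: forward overpriced → cash-and-carry (borrow at r, buy the stock and collect the dividends, short the forward).
Profit at T = |F_mkt − F*| = |42.72 − 41.6727| = C$1.05 per share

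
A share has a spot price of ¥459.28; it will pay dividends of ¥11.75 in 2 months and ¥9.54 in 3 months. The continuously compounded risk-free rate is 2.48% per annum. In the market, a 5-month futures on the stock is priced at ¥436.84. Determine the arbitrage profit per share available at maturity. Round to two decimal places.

PV(dividends) I = 11.75·e^(−0.0248·2/12) + 9.54·e^(−0.0248·3/12) = 21.1826
Fair futures F* = (S − I)·e^(rT) = (459.28 − 21.1826)·e^0.010333 = 438.0974 × 1.010387 = 442.6479
Market ¥436.84 < fair 442.6479: forward underpriced → reverse cash-and-carry (short the stock, invest proceeds at r, pay the dividends, go long the forward).
Profit at T = |F_mkt − F*| = |436.84 − 442.6479| = ¥5.81 per share

¥5.81 per share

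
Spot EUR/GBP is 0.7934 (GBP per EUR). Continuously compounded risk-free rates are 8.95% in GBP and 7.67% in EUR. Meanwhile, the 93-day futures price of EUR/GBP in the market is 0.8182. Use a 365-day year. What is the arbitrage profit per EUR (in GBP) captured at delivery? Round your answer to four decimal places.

Fair futures: F* = S·e^(carry·T), with carry = (r_GBP − r_EUR) = 0.0895 − 0.0767 = 0.0128
F* = 0.7934 · e^(0.0128 × 93/365) = 0.7934 · e^0.003261 = 0.7934 × 1.003266 = 0.7960
Market 0.8182 > fair 0.7960: forward overpriced → cash-and-carry (buy spot, short the forward).
At maturity, profit = |F_mkt − F*| = |0.8182 − 0.7960| = 0.0222 per EUR (in GBP)

0.0222 per EUR (in GBP)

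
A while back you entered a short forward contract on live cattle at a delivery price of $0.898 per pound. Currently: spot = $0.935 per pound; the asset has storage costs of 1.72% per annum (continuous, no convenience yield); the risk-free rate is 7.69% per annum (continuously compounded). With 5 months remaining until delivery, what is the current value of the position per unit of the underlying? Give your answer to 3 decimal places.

Current fair forward for the remaining 5 months: F = S·e^((r + u)·T), (r + u) = 0.0769 + 0.0172 = 0.0941
F = 0.935 · e^(0.0941 × 5/12) = 0.935 × 1.039987 = 0.9724
Value of long forward = (F − K)·e^(−rT) = (0.9724 − 0.898) · e^(−0.0769·5/12)
= 0.0744 × 0.968466 = 0.072
Short position value = −(long value) = -$0.072

-$0.072 per pound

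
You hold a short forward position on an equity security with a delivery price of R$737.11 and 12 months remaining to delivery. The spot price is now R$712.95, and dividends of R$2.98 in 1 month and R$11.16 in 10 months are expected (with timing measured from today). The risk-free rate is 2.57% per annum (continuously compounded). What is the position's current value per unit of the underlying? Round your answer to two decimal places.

R$19.35

PV(remaining dividends) I = 2.98·e^(−0.0257·1/12) + 11.16·e^(−0.0257·10/12) = 13.8972
Current forward F = (S − I)·e^(rT) = (712.95 − 13.8972)·e^(0.0257·12/12) = 699.0528 × 1.026033 = 717.2512
Value (long) = (F − K)·e^(−rT) = (717.2512 − 737.11) × 0.974627 = -19.3549
Short position value = −(long value) = R$19.35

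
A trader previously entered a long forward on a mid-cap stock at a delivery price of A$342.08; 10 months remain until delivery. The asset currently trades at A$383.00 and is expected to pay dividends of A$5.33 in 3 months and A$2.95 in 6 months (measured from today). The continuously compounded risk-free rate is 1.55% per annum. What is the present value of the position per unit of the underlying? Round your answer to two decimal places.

A$37.07

PV(remaining dividends) I = 5.33·e^(−0.0155·3/12) + 2.95·e^(−0.0155·6/12) = 8.2366
Current forward F = (S − I)·e^(rT) = (383.00 − 8.2366)·e^(0.0155·10/12) = 374.7634 × 1.013000 = 379.6353
Value (long) = (F − K)·e^(−rT) = (379.6353 − 342.08) × 0.987166 = 37.0733
Value = A$37.07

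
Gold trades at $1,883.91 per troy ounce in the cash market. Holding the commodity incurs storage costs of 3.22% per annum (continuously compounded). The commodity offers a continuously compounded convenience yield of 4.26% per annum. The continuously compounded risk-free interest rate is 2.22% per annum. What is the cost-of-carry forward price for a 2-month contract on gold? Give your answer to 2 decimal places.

Net carry = r + u − y = 0.0222 + 0.0322 − 0.0426 = 0.0118
F = S·e^((r+u−y)T) = 1883.91 · e^(0.0118 × 2/12) = 1883.91 · e^0.00196667
= 1883.91 × 1.00196861 = $1,887.62 per troy ounce

$1,887.62 per troy ounce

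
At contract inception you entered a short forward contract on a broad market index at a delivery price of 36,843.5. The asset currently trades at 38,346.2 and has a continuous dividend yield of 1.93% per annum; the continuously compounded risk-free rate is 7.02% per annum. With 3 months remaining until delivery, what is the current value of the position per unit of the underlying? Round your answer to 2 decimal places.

-1959.09

Current fair forward for the remaining 3 months: F = S·e^((r − q)·T), (r − q) = 0.0702 − 0.0193 = 0.0509
F = 38346.2 · e^(0.0509 × 3/12) = 38346.2 × 1.01280631 = 38837.2733
Value of long forward = (F − K)·e^(−rT) = (38837.2733 − 36843.5) · e^(−0.0702·3/12)
= 1993.7733 × 0.98260310 = 1959.09
Short position value = −(long value) = -1959.09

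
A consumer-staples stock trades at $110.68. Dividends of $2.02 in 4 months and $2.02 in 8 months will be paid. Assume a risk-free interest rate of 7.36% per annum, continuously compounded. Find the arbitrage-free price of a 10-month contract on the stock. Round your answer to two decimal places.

PV(dividends) I = 2.02·e^(−0.0736·4/12) + 2.02·e^(−0.0736·8/12)
I = 1.9710 + 1.9233 = 3.8943
F = (S − I)·e^(rT) = (110.68 − 3.8943) · e^(0.0736·10/12)
= 106.7857 · e^0.061333 = 106.7857 × 1.063253 = $113.54

$113.54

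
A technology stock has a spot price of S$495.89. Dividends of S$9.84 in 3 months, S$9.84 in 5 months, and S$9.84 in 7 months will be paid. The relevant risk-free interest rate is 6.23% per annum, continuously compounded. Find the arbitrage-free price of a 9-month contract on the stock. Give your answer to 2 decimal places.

S$489.47

PV(dividends) I = 9.84·e^(−0.0623·3/12) + 9.84·e^(−0.0623·5/12) + 9.84·e^(−0.0623·7/12)
I = 9.6879 + 9.5879 + 9.4888 = 28.7646
F = (S − I)·e^(rT) = (495.89 − 28.7646) · e^(0.0623·9/12)
= 467.1254 · e^0.046725 = 467.1254 × 1.047834 = S$489.47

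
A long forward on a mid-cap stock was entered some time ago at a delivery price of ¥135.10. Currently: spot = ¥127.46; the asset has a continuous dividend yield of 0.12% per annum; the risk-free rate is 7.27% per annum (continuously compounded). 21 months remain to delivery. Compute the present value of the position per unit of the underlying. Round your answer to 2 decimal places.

¥8.23

Current fair forward for the remaining 21 months: F = S·e^((r − q)·T), (r − q) = 0.0727 − 0.0012 = 0.0715
F = 127.46 · e^(0.0715 × 21/12) = 127.46 × 1.133290 = 144.4491
Value of long forward = (F − K)·e^(−rT) = (144.4491 − 135.10) · e^(−0.0727·21/12)
= 9.3491 × 0.880536 = 8.23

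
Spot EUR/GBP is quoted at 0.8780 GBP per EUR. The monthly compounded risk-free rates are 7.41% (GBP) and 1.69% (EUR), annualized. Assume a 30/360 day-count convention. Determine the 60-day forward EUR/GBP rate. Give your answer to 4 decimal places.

By covered interest parity, F = S · (1+r_GBP/12)^(12T) / (1+r_EUR/12)^(12T)
= 0.8780 × 1.012388 / 1.002819 = 0.8780 × 1.009542
F = 0.8864 GBP per EUR

0.8864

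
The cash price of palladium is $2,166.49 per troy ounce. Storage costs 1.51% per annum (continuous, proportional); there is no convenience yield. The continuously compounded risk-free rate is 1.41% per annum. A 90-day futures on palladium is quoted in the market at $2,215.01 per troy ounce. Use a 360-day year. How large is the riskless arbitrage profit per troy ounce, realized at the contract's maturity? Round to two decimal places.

Fair futures: F* = S·e^(carry·T), with carry = (r + u) = 0.0141 + 0.0151 = 0.0292
F* = 2166.49 · e^(0.0292 × 90/360) = 2166.49 · e^0.00730000 = 2166.49 × 1.00732671 = $2182.3632
Market $2215.01 > fair $2182.3632: forward overpriced → cash-and-carry (buy spot, short the forward).
At maturity, profit = |F_mkt − F*| = |2215.01 − 2182.3632| = $32.65 per troy ounce

$32.65 per troy ounce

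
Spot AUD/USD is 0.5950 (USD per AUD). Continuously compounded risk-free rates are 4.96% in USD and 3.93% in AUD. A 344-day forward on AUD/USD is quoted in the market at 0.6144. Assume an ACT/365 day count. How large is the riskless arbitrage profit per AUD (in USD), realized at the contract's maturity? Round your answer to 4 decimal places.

Fair forward: F* = S·e^(carry·T), with carry = (r_USD − r_AUD) = 0.0496 − 0.0393 = 0.0103
F* = 0.5950 · e^(0.0103 × 344/365) = 0.5950 · e^0.009707 = 0.5950 × 1.009754 = 0.6008
Market 0.6144 > fair 0.6008: forward overpriced → cash-and-carry (buy spot, short the forward).
At maturity, profit = |F_mkt − F*| = |0.6144 − 0.6008| = 0.0136 per AUD (in USD)

0.0136 per AUD (in USD)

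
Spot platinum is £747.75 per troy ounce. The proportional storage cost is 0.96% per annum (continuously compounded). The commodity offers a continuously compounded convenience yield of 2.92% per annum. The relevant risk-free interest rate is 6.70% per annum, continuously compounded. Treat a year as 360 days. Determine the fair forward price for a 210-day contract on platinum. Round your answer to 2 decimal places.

Net carry = r + u − y = 0.0670 + 0.0096 − 0.0292 = 0.0474
F = S·e^((r+u−y)T) = 747.75 · e^(0.0474 × 210/360) = 747.75 · e^0.027650
= 747.75 × 1.028036 = £768.71 per troy ounce

£768.71 per troy ounce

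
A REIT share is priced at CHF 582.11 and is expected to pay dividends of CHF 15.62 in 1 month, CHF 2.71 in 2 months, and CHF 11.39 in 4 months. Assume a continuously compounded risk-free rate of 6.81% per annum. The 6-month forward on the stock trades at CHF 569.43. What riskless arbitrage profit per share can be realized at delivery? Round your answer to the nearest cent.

CHF 2.48 per share

PV(dividends) I = 15.62·e^(−0.0681·1/12) + 2.71·e^(−0.0681·2/12) + 11.39·e^(−0.0681·4/12) = 29.3454
Fair forward F* = (S − I)·e^(rT) = (582.11 − 29.3454)·e^0.034050 = 552.7646 × 1.034636 = 571.9102
Market CHF 569.43 < fair 571.9102: forward underpriced → reverse cash-and-carry (short the stock, invest proceeds at r, pay the dividends, go long the forward).
Profit at T = |F_mkt − F*| = |569.43 − 571.9102| = CHF 2.48 per share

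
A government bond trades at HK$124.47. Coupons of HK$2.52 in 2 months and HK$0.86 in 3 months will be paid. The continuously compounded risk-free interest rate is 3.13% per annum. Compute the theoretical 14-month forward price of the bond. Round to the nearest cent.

PV(coupons) I = 2.52·e^(−0.0313·2/12) + 0.86·e^(−0.0313·3/12)
I = 2.5069 + 0.8533 = 3.3602
F = (S − I)·e^(rT) = (124.47 − 3.3602) · e^(0.0313·14/12)
= 121.1098 · e^0.036517 = 121.1098 × 1.037192 = HK$125.61

HK$125.61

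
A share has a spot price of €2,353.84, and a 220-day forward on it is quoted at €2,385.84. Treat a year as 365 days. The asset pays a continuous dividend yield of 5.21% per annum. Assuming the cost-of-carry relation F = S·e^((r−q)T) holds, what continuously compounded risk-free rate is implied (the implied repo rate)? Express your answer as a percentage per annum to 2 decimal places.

7.45%

From F = S·e^((r−q)T): (r − q) = ln(F/S)/T
ln(2385.84/2353.84) = ln(1.013595) = 0.013503
(r − q) = 0.013503 / (220/365) = 0.022403
r = ln(F/S)/T + q = 0.022403 + 0.0521 = 0.074503
r = 7.45%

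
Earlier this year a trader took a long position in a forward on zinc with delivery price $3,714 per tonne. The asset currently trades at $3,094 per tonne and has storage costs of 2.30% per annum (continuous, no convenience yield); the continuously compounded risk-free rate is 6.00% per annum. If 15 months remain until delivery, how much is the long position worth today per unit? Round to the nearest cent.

Current fair forward for the remaining 15 months: F = S·e^((r + u)·T), (r + u) = 0.0600 + 0.0230 = 0.0830
F = 3094 · e^(0.0830 × 15/12) = 3094 × 1.10932309 = 3432.2456
Value of long forward = (F − K)·e^(−rT) = (3432.2456 − 3714) · e^(−0.0600·15/12)
= -281.7544 × 0.92774349 = -261.40

-$261.40 per tonne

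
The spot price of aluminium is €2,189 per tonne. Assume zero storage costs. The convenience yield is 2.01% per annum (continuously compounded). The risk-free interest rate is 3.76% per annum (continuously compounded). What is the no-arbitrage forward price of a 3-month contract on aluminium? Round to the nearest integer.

€2,199 per tonne

Net carry = r + u − y = 0.0376 + 0.0000 − 0.0201 = 0.0175
F = S·e^((r+u−y)T) = 2189 · e^(0.0175 × 3/12) = 2189 · e^0.004375
= 2189 × 1.004385 = €2,199 per tonne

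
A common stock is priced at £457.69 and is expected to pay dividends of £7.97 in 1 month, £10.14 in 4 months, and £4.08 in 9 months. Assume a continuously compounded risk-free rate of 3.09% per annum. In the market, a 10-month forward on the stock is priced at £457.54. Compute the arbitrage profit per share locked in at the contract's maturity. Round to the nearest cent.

PV(dividends) I = 7.97·e^(−0.0309·1/12) + 10.14·e^(−0.0309·4/12) + 4.08·e^(−0.0309·9/12) = 21.9721
Fair forward F* = (S − I)·e^(rT) = (457.69 − 21.9721)·e^0.025750 = 435.7179 × 1.026084 = 447.0832
Market £457.54 > fair 447.0832: forward overpriced → cash-and-carry (borrow at r, buy the stock and collect the dividends, short the forward).
Profit at T = |F_mkt − F*| = |457.54 − 447.0832| = £10.46 per share

£10.46 per share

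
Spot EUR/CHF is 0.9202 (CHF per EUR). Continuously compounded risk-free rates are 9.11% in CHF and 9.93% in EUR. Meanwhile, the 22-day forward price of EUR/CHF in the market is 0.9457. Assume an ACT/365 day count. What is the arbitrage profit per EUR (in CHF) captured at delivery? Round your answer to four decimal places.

Fair forward: F* = S·e^(carry·T), with carry = (r_CHF − r_EUR) = 0.0911 − 0.0993 = -0.0082
F* = 0.9202 · e^(-0.0082 × 22/365) = 0.9202 · e^-0.000494 = 0.9202 × 0.999506 = 0.9197
Market 0.9457 > fair 0.9197: forward overpriced → cash-and-carry (buy spot, short the forward).
At maturity, profit = |F_mkt − F*| = |0.9457 − 0.9197| = 0.0260 per EUR (in CHF)

0.0260 per EUR (in CHF)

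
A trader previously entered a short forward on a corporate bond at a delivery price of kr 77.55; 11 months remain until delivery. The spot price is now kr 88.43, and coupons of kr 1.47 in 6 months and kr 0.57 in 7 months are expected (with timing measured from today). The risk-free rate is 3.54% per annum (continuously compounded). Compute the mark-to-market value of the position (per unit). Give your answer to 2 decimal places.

PV(remaining coupons) I = 1.47·e^(−0.0354·6/12) + 0.57·e^(−0.0354·7/12) = 2.0026
Current forward F = (S − I)·e^(rT) = (88.43 − 2.0026)·e^(0.0354·11/12) = 86.4274 × 1.032982 = 89.2779
Value (long) = (F − K)·e^(−rT) = (89.2779 − 77.55) × 0.968071 = 11.3534
Short position value = −(long value) = -kr 11.35

-kr 11.35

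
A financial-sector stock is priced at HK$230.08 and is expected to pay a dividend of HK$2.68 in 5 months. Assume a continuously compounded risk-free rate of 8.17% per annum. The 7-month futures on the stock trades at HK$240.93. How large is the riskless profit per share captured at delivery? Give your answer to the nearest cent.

PV(dividends) I = 2.68·e^(−0.0817·5/12) = 2.5903
Fair futures F* = (S − I)·e^(rT) = (230.08 − 2.5903)·e^0.047658 = 227.4897 × 1.048812 = 238.5939
Market HK$240.93 > fair 238.5939: forward overpriced → cash-and-carry (borrow at r, buy the stock and collect the dividends, short the forward).
Profit at T = |F_mkt − F*| = |240.93 − 238.5939| = HK$2.34 per share

HK$2.34 per share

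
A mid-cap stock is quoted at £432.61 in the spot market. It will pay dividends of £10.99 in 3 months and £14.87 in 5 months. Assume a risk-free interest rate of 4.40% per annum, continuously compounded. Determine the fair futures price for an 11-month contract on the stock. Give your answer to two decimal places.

£423.90

PV(dividends) I = 10.99·e^(−0.0440·3/12) + 14.87·e^(−0.0440·5/12)
I = 10.8698 + 14.5999 = 25.4697
F = (S − I)·e^(rT) = (432.61 − 25.4697) · e^(0.0440·11/12)
= 407.1403 · e^0.040333 = 407.1403 × 1.041157 = £423.90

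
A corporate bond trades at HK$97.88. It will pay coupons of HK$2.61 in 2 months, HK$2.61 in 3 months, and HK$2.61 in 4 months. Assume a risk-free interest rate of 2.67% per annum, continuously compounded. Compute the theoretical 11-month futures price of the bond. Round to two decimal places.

HK$92.33

PV(coupons) I = 2.61·e^(−0.0267·2/12) + 2.61·e^(−0.0267·3/12) + 2.61·e^(−0.0267·4/12)
I = 2.5984 + 2.5926 + 2.5869 = 7.7779
F = (S − I)·e^(rT) = (97.88 − 7.7779) · e^(0.0267·11/12)
= 90.1021 · e^0.024475 = 90.1021 × 1.024777 = HK$92.33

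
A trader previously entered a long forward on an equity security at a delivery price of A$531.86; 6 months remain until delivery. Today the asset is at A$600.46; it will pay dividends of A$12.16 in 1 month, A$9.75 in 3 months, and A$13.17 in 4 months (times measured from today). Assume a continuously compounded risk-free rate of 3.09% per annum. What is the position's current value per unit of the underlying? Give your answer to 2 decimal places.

PV(remaining dividends) I = 12.16·e^(−0.0309·1/12) + 9.75·e^(−0.0309·3/12) + 13.17·e^(−0.0309·4/12) = 34.8387
Current forward F = (S − I)·e^(rT) = (600.46 − 34.8387)·e^(0.0309·6/12) = 565.6213 × 1.015570 = 574.4280
Value (long) = (F − K)·e^(−rT) = (574.4280 − 531.86) × 0.984669 = 41.9154
Value = A$41.92

A$41.92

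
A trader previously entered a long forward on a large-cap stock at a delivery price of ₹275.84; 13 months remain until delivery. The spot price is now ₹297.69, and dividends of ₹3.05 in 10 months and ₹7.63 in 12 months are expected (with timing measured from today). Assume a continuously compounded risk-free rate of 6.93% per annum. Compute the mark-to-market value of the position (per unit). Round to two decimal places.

₹31.80

PV(remaining dividends) I = 3.05·e^(−0.0693·10/12) + 7.63·e^(−0.0693·12/12) = 9.9980
Current forward F = (S − I)·e^(rT) = (297.69 − 9.9980)·e^(0.0693·13/12) = 287.6920 × 1.077965 = 310.1219
Value (long) = (F − K)·e^(−rT) = (310.1219 − 275.84) × 0.927674 = 31.8024
Value = ₹31.80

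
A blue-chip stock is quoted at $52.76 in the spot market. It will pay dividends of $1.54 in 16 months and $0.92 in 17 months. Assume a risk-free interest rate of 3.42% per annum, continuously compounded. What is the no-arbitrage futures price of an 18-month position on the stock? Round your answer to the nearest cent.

$53.07

PV(dividends) I = 1.54·e^(−0.0342·16/12) + 0.92·e^(−0.0342·17/12)
I = 1.4714 + 0.8765 = 2.3479
F = (S − I)·e^(rT) = (52.76 − 2.3479) · e^(0.0342·18/12)
= 50.4121 · e^0.051300 = 50.4121 × 1.052639 = $53.07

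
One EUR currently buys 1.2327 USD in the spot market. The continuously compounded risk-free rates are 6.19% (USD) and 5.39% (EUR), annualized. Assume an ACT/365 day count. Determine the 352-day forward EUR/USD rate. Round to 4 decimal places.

F = S·e^((r_USD − r_EUR)T) = 1.2327 · e^((0.0619 − 0.0539) × 352/365)
= 1.2327 · e^0.007715 = 1.2327 × 1.007745
F = 1.2422 USD per EUR

1.2422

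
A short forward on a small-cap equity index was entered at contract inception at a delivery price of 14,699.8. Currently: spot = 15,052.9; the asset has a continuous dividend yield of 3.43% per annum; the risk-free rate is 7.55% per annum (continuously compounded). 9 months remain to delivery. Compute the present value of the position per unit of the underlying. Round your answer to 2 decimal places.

Current fair forward for the remaining 9 months: F = S·e^((r − q)·T), (r − q) = 0.0755 − 0.0343 = 0.0412
F = 15052.9 · e^(0.0412 × 9/12) = 15052.9 × 1.03138236 = 15525.2955
Value of long forward = (F − K)·e^(−rT) = (15525.2955 − 14699.8) · e^(−0.0755·9/12)
= 825.4955 × 0.94494836 = 780.05
Short position value = −(long value) = -780.05

-780.05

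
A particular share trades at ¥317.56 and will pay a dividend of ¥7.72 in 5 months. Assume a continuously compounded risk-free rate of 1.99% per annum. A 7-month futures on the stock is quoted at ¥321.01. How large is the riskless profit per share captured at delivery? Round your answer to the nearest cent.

PV(dividends) I = 7.72·e^(−0.0199·5/12) = 7.6563
Fair futures F* = (S − I)·e^(rT) = (317.56 − 7.6563)·e^0.011608 = 309.9037 × 1.011676 = 313.5221
Market ¥321.01 > fair 313.5221: forward overpriced → cash-and-carry (borrow at r, buy the stock and collect the dividends, short the forward).
Profit at T = |F_mkt − F*| = |321.01 − 313.5221| = ¥7.49 per share

¥7.49 per share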